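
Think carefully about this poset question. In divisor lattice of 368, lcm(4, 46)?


Join=lcm.
gcd(4,46)=2
lcm=92


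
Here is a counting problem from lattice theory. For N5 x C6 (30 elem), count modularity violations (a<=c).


Modular law: if a <= c then a v (b ^ c) = (a v b) ^ c.
Check all triples (a,b,c) with a <= c among 30 elements.
  e.g. a=(a,0), b=(c,0), c=(b,0): lhs=(a,0) != rhs=(b,0)
  e.g. a=(a,0), b=(c,1), c=(b,0): lhs=(a,0) != rhs=(b,0)
Total violating triples: 126


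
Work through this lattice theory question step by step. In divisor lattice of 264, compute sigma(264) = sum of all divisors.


sigma(n) = sum of divisors.
Divisors of 264: [1, 2, 3, 4, 6, 8, 11, 12, 22, 24, 33, 44, 66, 88, 132, 264]
Sum = 720


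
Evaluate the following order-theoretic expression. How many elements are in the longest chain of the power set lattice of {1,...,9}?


A chain is a totally ordered subset; we count the number of elements in a maximum chain.
Compute, for each element x, the size of the longest chain ending at x:
  {}: 1
  {1}: 2
  {2}: 2
  {3}: 2
  {4}: 2
  {5}: 2
  ...
A maximum chain: {} < {1} < {1,2} < {1,2,3} < {1,2,3,4} < {1,2,3,4,5} < {1,2,3,4,5,6} < {1,2,3,4,5,6,7} < {1,2,3,4,5,6,7,8} < {1,2,3,4,5,6,7,8,9}
Number of elements in the longest chain: 10


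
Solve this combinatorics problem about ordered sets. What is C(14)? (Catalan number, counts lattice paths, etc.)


C(n) = C(2n, n) / (n+1).
C(28, 14) = 40116600
C(14) = 40116600 / 15 = 2674440


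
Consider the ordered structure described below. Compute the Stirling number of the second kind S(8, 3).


S(n,k) = k*S(n-1,k) + S(n-1,k-1).
S(7,3) = 301, S(7,2) = 63
S(8,3) = 3*301 + 63 = 903 + 63
S(8,3) = 966


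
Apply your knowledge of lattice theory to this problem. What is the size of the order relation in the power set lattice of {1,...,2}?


The order relation is {(a,b) : a <= b}, reflexive so it includes (a,a).
Examples: ({},{}), ({},{1,2}), ({},{1}), ({},{2}), ({1,2},{1,2}), ...
Total ordered pairs: 9


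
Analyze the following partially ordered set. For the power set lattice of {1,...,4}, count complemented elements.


An element a is complemented if some b has a meet b = bottom, a join b = top.
every subset A has complement S\A, so all elements are complemented.
Complemented elements: {}, {1}, {2}, {3}, {4}, {1,2}, ... (10 more)
Count: 16


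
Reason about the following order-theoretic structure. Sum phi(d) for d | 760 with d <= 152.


Divisors of 760 up to 152: [1, 2, 4, 5, 8, 10, 19, 20, 38, 40, 76, 95, 152]
phi values: [1, 1, 2, 4, 4, 4, 18, 8, 18, 16, 36, 72, 72]
Sum = 256


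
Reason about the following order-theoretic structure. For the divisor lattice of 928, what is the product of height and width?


Height = length of longest chain minus 1; width = size of largest antichain.
A maximum chain: 1 | 29 | 58 | 116 | 232 | 464 | 928  (height 6).
A maximum antichain: {2, 29}  (width 2).
Product = 6 * 2 = 12


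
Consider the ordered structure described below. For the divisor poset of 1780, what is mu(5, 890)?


In a divisor lattice, mu(a,b) = mu(b/a) where mu is the classical Mobius function.
b/a = 890/5 = 178
Prime factorization of 178: primes [2, 89]
178 is squarefree with 2 prime factor(s), so mu(178) = (-1)^2 = 1


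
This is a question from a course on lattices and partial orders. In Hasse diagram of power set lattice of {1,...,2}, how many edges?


A cover relation a -< b holds when a < b with no c strictly between.
Cover relations:
  {} -< {1}
  {} -< {2}
  {1} -< {1,2}
  {2} -< {1,2}
Total: 4


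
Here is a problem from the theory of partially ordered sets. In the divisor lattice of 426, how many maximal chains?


A maximal chain goes from the minimum element to a maximal element via cover relations.
Counting all min-to-max paths in the cover graph.
Total maximal chains: 6


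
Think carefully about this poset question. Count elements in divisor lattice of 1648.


Divisors of 1648: [1, 2, 4, 8, 16, 103, 206, 412, 824, 1648]
Count: 10


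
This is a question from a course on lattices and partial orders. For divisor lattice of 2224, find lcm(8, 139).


In a divisor lattice, join = lcm (least common multiple).
Compute lcm iteratively: start with first element, then lcm(current, next).
Elements: [8, 139]
lcm(8,139) = 1112
Final lcm = 1112


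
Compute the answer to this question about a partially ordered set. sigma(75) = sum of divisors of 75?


sigma(n) = sum of divisors.
Divisors of 75: [1, 3, 5, 15, 25, 75]
Sum = 124


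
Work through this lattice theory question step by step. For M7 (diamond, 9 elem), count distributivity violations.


Distributive law: a ^ (b v c) = (a ^ b) v (a ^ c).
Check all 9^3 = 729 ordered triples (a,b,c).
  e.g. a=a1, b=a2, c=a3: lhs=a1 != rhs=0
  e.g. a=a1, b=a2, c=a4: lhs=a1 != rhs=0
Total violating triples: 210


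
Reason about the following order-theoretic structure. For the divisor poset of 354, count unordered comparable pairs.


A comparable pair {a,b} has a < b or b < a in the order.
Count unordered pairs where one element is strictly below the other.
Examples: {1,2}, {1,3}, {1,6}, {1,59}, ...
Total comparable pairs: 19


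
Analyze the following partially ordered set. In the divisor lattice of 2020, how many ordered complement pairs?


Complement pair (a,b): a meet b = bottom, a join b = top.
Here: gcd(a,b)=1 and lcm(a,b)=2020, i.e. a*b=2020 with a,b coprime.
Pairs found: (1,2020), (4,505), (5,404), (20,101), ... (4 more)
Total ordered pairs: 8


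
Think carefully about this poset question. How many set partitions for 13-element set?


B(n) = number of set partitions of an n-element set.
B(n) satisfies the recurrence: B(n+1) = sum_k C(n,k)*B(k).
B(13) = 27644437


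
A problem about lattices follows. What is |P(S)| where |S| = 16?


Power set = 2^n.
2^16 = 65536


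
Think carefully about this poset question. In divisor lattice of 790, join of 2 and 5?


In a divisor lattice, join = lcm (least common multiple).
gcd(2,5) = 1
lcm(2,5) = 2*5/gcd = 10/1 = 10


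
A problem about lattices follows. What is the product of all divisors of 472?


Divisors of 472: [1, 2, 4, 8, 59, 118, 236, 472]
Product = n^(d(n)/2) = 472^(8/2)
Product = 49632710656


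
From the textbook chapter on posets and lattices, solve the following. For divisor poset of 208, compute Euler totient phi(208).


phi(n) = n * prod_{p|n} (1 - 1/p).
Prime divisors of 208: [2, 13]
phi(208) = 208 * (1 - 1/2) * (1 - 1/13)
phi(208) = 96


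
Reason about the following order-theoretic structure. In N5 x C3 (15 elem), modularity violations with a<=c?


Modular law: if a <= c then a v (b ^ c) = (a v b) ^ c.
Check all triples (a,b,c) with a <= c among 15 elements.
  e.g. a=(a,0), b=(c,0), c=(b,0): lhs=(a,0) != rhs=(b,0)
  e.g. a=(a,0), b=(c,1), c=(b,0): lhs=(a,0) != rhs=(b,0)
Total violating triples: 18


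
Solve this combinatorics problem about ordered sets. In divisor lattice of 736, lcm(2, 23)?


Join=lcm.
gcd(2,23)=1
lcm=46


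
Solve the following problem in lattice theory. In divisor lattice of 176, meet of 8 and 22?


In a divisor lattice, meet = gcd (greatest common divisor).
By Euclidean algorithm or factoring: gcd(8,22) = 2


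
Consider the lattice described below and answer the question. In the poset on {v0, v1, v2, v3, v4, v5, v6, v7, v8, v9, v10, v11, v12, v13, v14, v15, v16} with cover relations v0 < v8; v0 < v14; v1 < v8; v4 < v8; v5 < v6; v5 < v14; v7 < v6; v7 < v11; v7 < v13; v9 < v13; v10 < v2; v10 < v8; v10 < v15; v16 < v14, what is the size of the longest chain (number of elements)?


A chain is a totally ordered subset; we count the number of elements in a maximum chain.
Compute, for each element x, the size of the longest chain ending at x:
  v0: 1
  v1: 1
  v3: 1
  v4: 1
  v5: 1
  v7: 1
  ...
A maximum chain: v10 < v2
Number of elements in the longest chain: 2


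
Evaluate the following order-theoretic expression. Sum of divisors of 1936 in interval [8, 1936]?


Interval [8,1936] in divisors of 1936: [8, 16, 88, 176, 968, 1936]
Sum = 3192


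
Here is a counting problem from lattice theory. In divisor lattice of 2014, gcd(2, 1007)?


Meet=gcd.
gcd(2,1007)=1


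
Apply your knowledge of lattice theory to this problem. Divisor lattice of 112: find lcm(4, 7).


In a divisor lattice, join = lcm (least common multiple).
gcd(4,7) = 1
lcm(4,7) = 4*7/gcd = 28/1 = 28


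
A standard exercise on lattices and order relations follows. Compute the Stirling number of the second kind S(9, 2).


S(n,k) = k*S(n-1,k) + S(n-1,k-1).
S(8,2) = 127, S(8,1) = 1
S(9,2) = 2*127 + 1 = 254 + 1
S(9,2) = 255


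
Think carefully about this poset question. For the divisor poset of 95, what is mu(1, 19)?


In a divisor lattice, mu(a,b) = mu(b/a) where mu is the classical Mobius function.
b/a = 19/1 = 19
Prime factorization of 19: primes [19]
19 is squarefree with 1 prime factor(s), so mu(19) = (-1)^1 = -1


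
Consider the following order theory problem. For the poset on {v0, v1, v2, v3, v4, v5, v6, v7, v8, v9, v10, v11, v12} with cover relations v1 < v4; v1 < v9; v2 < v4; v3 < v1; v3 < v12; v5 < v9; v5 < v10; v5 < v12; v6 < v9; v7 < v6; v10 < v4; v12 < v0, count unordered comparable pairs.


A comparable pair {a,b} has a < b or b < a in the order.
Count unordered pairs where one element is strictly below the other.
Examples: {v0,v3}, {v0,v5}, {v0,v12}, {v1,v3}, ...
Total comparable pairs: 18


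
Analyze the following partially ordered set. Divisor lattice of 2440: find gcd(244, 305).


In a divisor lattice, meet = gcd (greatest common divisor).
By Euclidean algorithm or factoring: gcd(244,305) = 61


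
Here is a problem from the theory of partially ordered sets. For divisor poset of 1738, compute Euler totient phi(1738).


phi(n) = n * prod_{p|n} (1 - 1/p).
Prime divisors of 1738: [2, 11, 79]
phi(1738) = 1738 * (1 - 1/2) * (1 - 1/11) * (1 - 1/79)
phi(1738) = 780


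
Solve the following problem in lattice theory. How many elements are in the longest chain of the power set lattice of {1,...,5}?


A chain is a totally ordered subset; we count the number of elements in a maximum chain.
Compute, for each element x, the size of the longest chain ending at x:
  {}: 1
  {1}: 2
  {2}: 2
  {3}: 2
  {4}: 2
  {5}: 2
  ...
A maximum chain: {} < {1} < {1,2} < {1,2,3} < {1,2,3,4} < {1,2,3,4,5}
Number of elements in the longest chain: 6


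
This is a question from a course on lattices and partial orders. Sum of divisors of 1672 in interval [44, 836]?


Interval [44,836] in divisors of 1672: [44, 836]
Sum = 880


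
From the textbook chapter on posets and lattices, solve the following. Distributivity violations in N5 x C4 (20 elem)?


Distributive law: a ^ (b v c) = (a ^ b) v (a ^ c).
Check all 20^3 = 8000 ordered triples (a,b,c).
  e.g. a=(b,0), b=(a,0), c=(c,0): lhs=(b,0) != rhs=(a,0)
  e.g. a=(b,0), b=(a,0), c=(c,1): lhs=(b,0) != rhs=(a,0)
Total violating triples: 128


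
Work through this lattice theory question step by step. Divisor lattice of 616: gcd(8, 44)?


Meet=gcd.
gcd(8,44)=4


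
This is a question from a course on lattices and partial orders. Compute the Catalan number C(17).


C(n) = C(2n, n) / (n+1).
C(34, 17) = 2333606220
C(17) = 2333606220 / 18 = 129644790


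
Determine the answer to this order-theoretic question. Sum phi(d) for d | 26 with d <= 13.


Divisors of 26 up to 13: [1, 2, 13]
phi values: [1, 1, 12]
Sum = 14


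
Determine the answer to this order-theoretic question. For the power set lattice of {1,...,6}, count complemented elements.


An element a is complemented if some b has a meet b = bottom, a join b = top.
every subset A has complement S\A, so all elements are complemented.
Complemented elements: {}, {1}, {2}, {3}, {4}, {5}, ... (58 more)
Count: 64


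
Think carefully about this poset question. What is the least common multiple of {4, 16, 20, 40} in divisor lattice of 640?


In a divisor lattice, join = lcm (least common multiple).
Compute lcm iteratively: start with first element, then lcm(current, next).
Elements: [4, 16, 20, 40]
lcm(4,16) = 16
lcm(16,20) = 80
lcm(80,40) = 80
Final lcm = 80


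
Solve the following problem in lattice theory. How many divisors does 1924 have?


Divisors of 1924: [1, 2, 4, 13, 26, 37, 52, 74, 148, 481, 962, 1924]
Count: 12


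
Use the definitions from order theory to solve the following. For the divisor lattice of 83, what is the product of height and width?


Height = length of longest chain minus 1; width = size of largest antichain.
A maximum chain: 1 | 83  (height 1).
A maximum antichain: {1}  (width 1).
Product = 1 * 1 = 1


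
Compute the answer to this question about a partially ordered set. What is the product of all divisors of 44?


Divisors of 44: [1, 2, 4, 11, 22, 44]
Product = n^(d(n)/2) = 44^(6/2)
Product = 85184


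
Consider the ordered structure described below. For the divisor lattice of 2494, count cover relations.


A cover relation a -< b holds when a < b with no c strictly between.
Cover relations:
  1 -< 2
  1 -< 29
  1 -< 43
  2 -< 58
  2 -< 86
  29 -< 58
  29 -< 1247
  43 -< 86
  ...4 more
Total: 12


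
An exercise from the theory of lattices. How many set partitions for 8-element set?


B(n) = number of set partitions of an n-element set.
B(n) satisfies the recurrence: B(n+1) = sum_k C(n,k)*B(k).
B(8) = 4140


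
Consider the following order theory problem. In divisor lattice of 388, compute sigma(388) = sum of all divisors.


sigma(n) = sum of divisors.
Divisors of 388: [1, 2, 4, 97, 194, 388]
Sum = 686


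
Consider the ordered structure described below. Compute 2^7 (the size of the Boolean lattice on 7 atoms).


Power set = 2^n.
2^7 = 128


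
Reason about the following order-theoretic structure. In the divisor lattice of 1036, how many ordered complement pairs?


Complement pair (a,b): a meet b = bottom, a join b = top.
Here: gcd(a,b)=1 and lcm(a,b)=1036, i.e. a*b=1036 with a,b coprime.
Pairs found: (1,1036), (4,259), (7,148), (28,37), ... (4 more)
Total ordered pairs: 8


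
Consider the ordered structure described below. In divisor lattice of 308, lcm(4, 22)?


Join=lcm.
gcd(4,22)=2
lcm=44


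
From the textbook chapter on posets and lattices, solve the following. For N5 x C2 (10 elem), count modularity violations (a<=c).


Modular law: if a <= c then a v (b ^ c) = (a v b) ^ c.
Check all triples (a,b,c) with a <= c among 10 elements.
  e.g. a=(a,0), b=(c,0), c=(b,0): lhs=(a,0) != rhs=(b,0)
  e.g. a=(a,0), b=(c,1), c=(b,0): lhs=(a,0) != rhs=(b,0)
Total violating triples: 6


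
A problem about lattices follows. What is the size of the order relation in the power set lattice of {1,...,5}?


The order relation is {(a,b) : a <= b}, reflexive so it includes (a,a).
Examples: ({},{}), ({},{1,2}), ({},{1,2,3}), ({},{1,2,3,4}), ({},{1,2,3,4,5}), ...
Total ordered pairs: 243


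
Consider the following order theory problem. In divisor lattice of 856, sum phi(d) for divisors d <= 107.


Divisors of 856 up to 107: [1, 2, 4, 8, 107]
phi values: [1, 1, 2, 4, 106]
Sum = 114


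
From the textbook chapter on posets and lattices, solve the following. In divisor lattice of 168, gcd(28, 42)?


Meet=gcd.
gcd(28,42)=14


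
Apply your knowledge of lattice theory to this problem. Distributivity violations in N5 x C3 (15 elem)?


Distributive law: a ^ (b v c) = (a ^ b) v (a ^ c).
Check all 15^3 = 3375 ordered triples (a,b,c).
  e.g. a=(b,0), b=(a,0), c=(c,0): lhs=(b,0) != rhs=(a,0)
  e.g. a=(b,0), b=(a,0), c=(c,1): lhs=(b,0) != rhs=(a,0)
Total violating triples: 54


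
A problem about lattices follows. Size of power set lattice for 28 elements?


Power set = 2^n.
2^28 = 268435456


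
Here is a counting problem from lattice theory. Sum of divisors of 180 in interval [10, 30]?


Interval [10,30] in divisors of 180: [10, 30]
Sum = 40


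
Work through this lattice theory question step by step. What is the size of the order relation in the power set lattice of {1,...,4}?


The order relation is {(a,b) : a <= b}, reflexive so it includes (a,a).
Examples: ({},{}), ({},{1,2}), ({},{1,2,3}), ({},{1,2,3,4}), ({},{1,2,4}), ...
Total ordered pairs: 81


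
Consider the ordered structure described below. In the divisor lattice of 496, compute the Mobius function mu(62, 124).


In a divisor lattice, mu(a,b) = mu(b/a) where mu is the classical Mobius function.
b/a = 124/62 = 2
Prime factorization of 2: primes [2]
2 is squarefree with 1 prime factor(s), so mu(2) = (-1)^1 = -1


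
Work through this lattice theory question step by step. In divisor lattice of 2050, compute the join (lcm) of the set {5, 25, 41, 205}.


In a divisor lattice, join = lcm (least common multiple).
Compute lcm iteratively: start with first element, then lcm(current, next).
Elements: [5, 25, 41, 205]
lcm(5,25) = 25
lcm(25,41) = 1025
lcm(1025,205) = 1025
Final lcm = 1025


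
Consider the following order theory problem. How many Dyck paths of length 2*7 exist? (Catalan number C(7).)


C(n) = C(2n, n) / (n+1).
C(14, 7) = 3432
C(7) = 3432 / 8 = 429


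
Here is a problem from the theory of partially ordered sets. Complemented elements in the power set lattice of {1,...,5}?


An element a is complemented if some b has a meet b = bottom, a join b = top.
every subset A has complement S\A, so all elements are complemented.
Complemented elements: {}, {1}, {2}, {3}, {4}, {5}, ... (26 more)
Count: 32


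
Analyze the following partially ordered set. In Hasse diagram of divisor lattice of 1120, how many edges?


A cover relation a -< b holds when a < b with no c strictly between.
Cover relations:
  1 -< 2
  1 -< 5
  1 -< 7
  2 -< 4
  2 -< 10
  2 -< 14
  4 -< 8
  4 -< 20
  ...36 more
Total: 44


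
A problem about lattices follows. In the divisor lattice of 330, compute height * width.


Height = length of longest chain minus 1; width = size of largest antichain.
A maximum chain: 1 | 11 | 55 | 165 | 330  (height 4).
A maximum antichain: {6, 10, 15, 22, 33, 55}  (width 6).
Product = 4 * 6 = 24


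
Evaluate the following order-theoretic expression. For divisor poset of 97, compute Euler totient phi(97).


phi(n) = n * prod_{p|n} (1 - 1/p).
Prime divisors of 97: [97]
phi(97) = 97 * (1 - 1/97)
phi(97) = 96


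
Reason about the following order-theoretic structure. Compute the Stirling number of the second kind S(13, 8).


S(n,k) = k*S(n-1,k) + S(n-1,k-1).
S(12,8) = 159027, S(12,7) = 627396
S(13,8) = 8*159027 + 627396 = 1272216 + 627396
S(13,8) = 1899612


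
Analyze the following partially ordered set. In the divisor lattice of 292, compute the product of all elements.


Divisors of 292: [1, 2, 4, 73, 146, 292]
Product = n^(d(n)/2) = 292^(6/2)
Product = 24897088


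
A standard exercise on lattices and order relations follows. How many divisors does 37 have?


Divisors of 37: [1, 37]
Count: 2


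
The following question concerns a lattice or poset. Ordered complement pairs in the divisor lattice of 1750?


Complement pair (a,b): a meet b = bottom, a join b = top.
Here: gcd(a,b)=1 and lcm(a,b)=1750, i.e. a*b=1750 with a,b coprime.
Pairs found: (1,1750), (2,875), (7,250), (14,125), ... (4 more)
Total ordered pairs: 8


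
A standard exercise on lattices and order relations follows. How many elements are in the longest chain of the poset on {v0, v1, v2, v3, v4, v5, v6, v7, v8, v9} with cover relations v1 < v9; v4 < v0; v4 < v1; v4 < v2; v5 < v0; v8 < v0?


A chain is a totally ordered subset; we count the number of elements in a maximum chain.
Compute, for each element x, the size of the longest chain ending at x:
  v3: 1
  v4: 1
  v5: 1
  v6: 1
  v7: 1
  v8: 1
  ...
A maximum chain: v4 < v1 < v9
Number of elements in the longest chain: 3


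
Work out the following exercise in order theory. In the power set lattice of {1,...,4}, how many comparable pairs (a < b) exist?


A comparable pair {a,b} has a < b or b < a in the order.
Count unordered pairs where one element is strictly below the other.
Examples: {{},{1}}, {{},{2}}, {{},{3}}, {{},{4}}, ...
Total comparable pairs: 65


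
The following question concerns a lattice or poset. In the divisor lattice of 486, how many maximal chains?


A maximal chain goes from the minimum element to a maximal element via cover relations.
Counting all min-to-max paths in the cover graph.
Total maximal chains: 6


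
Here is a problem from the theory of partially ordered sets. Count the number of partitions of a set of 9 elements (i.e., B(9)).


B(n) = number of set partitions of an n-element set.
B(n) satisfies the recurrence: B(n+1) = sum_k C(n,k)*B(k).
B(9) = 21147


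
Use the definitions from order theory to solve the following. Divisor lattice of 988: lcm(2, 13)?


Join=lcm.
gcd(2,13)=1
lcm=26


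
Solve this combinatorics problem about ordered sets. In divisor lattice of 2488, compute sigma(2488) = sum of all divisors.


sigma(n) = sum of divisors.
Divisors of 2488: [1, 2, 4, 8, 311, 622, 1244, 2488]
Sum = 4680


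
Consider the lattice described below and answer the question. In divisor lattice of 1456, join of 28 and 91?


In a divisor lattice, join = lcm (least common multiple).
gcd(28,91) = 7
lcm(28,91) = 28*91/gcd = 2548/7 = 364


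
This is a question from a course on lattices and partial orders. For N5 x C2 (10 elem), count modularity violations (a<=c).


Modular law: if a <= c then a v (b ^ c) = (a v b) ^ c.
Check all triples (a,b,c) with a <= c among 10 elements.
  e.g. a=(a,0), b=(c,0), c=(b,0): lhs=(a,0) != rhs=(b,0)
  e.g. a=(a,0), b=(c,1), c=(b,0): lhs=(a,0) != rhs=(b,0)
Total violating triples: 6


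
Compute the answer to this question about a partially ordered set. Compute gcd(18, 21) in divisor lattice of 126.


In a divisor lattice, meet = gcd (greatest common divisor).
By Euclidean algorithm or factoring: gcd(18,21) = 3


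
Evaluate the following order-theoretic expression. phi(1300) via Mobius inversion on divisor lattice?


phi(n) = n * prod_{p|n} (1 - 1/p).
Prime divisors of 1300: [2, 5, 13]
phi(1300) = 1300 * (1 - 1/2) * (1 - 1/5) * (1 - 1/13)
phi(1300) = 480


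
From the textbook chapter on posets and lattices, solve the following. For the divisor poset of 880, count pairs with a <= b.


The order relation is {(a,b) : a <= b}, reflexive so it includes (a,a).
Examples: (1,1), (1,10), (1,11), (1,110), (1,16), ...
Total ordered pairs: 135


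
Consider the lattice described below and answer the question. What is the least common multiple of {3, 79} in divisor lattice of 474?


In a divisor lattice, join = lcm (least common multiple).
Compute lcm iteratively: start with first element, then lcm(current, next).
Elements: [3, 79]
lcm(3,79) = 237
Final lcm = 237


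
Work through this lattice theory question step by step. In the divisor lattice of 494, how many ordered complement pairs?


Complement pair (a,b): a meet b = bottom, a join b = top.
Here: gcd(a,b)=1 and lcm(a,b)=494, i.e. a*b=494 with a,b coprime.
Pairs found: (1,494), (2,247), (13,38), (19,26), ... (4 more)
Total ordered pairs: 8


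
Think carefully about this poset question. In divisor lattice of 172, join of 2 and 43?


In a divisor lattice, join = lcm (least common multiple).
gcd(2,43) = 1
lcm(2,43) = 2*43/gcd = 86/1 = 86


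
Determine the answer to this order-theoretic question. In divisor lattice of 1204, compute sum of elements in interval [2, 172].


Interval [2,172] in divisors of 1204: [2, 4, 86, 172]
Sum = 264


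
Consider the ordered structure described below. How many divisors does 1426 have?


Divisors of 1426: [1, 2, 23, 31, 46, 62, 713, 1426]
Count: 8


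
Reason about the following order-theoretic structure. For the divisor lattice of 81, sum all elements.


sigma(n) = sum of divisors.
Divisors of 81: [1, 3, 9, 27, 81]
Sum = 121


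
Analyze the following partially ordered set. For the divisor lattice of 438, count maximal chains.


A maximal chain goes from the minimum element to a maximal element via cover relations.
Counting all min-to-max paths in the cover graph.
Total maximal chains: 6


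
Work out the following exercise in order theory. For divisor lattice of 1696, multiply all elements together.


Divisors of 1696: [1, 2, 4, 8, 16, 32, 53, 106, 212, 424, 848, 1696]
Product = n^(d(n)/2) = 1696^(12/2)
Product = 23798801546447159296


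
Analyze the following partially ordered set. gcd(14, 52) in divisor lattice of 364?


Meet=gcd.
gcd(14,52)=2


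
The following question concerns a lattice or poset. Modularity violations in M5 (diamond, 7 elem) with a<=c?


Modular law: if a <= c then a v (b ^ c) = (a v b) ^ c.
Check all triples (a,b,c) with a <= c among 7 elements.
This lattice is modular (diamonds M_m and their chain-products are modular).
Total violating triples: 0


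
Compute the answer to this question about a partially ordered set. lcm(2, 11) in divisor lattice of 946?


Join=lcm.
gcd(2,11)=1
lcm=22


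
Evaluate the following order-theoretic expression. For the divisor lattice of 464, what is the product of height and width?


Height = length of longest chain minus 1; width = size of largest antichain.
A maximum chain: 1 | 29 | 58 | 116 | 232 | 464  (height 5).
A maximum antichain: {2, 29}  (width 2).
Product = 5 * 2 = 10


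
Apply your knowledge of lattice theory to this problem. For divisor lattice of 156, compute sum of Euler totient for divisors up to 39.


Divisors of 156 up to 39: [1, 2, 3, 4, 6, 12, 13, 26, 39]
phi values: [1, 1, 2, 2, 2, 4, 12, 12, 24]
Sum = 60


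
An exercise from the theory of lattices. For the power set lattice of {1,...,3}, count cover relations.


A cover relation a -< b holds when a < b with no c strictly between.
Cover relations:
  {} -< {1}
  {} -< {2}
  {} -< {3}
  {1} -< {1,2}
  {1} -< {1,3}
  {2} -< {1,2}
  {2} -< {2,3}
  {3} -< {1,3}
  ...4 more
Total: 12


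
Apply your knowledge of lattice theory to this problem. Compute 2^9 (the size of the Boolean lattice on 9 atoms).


Power set = 2^n.
2^9 = 512


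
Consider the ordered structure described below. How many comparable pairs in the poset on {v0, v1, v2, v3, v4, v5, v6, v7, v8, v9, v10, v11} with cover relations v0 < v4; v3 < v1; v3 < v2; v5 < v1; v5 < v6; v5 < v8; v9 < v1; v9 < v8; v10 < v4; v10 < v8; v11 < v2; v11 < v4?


A comparable pair {a,b} has a < b or b < a in the order.
Count unordered pairs where one element is strictly below the other.
Examples: {v0,v4}, {v1,v3}, {v1,v5}, {v1,v9}, ...
Total comparable pairs: 12


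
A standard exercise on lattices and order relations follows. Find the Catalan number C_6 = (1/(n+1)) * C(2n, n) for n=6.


C(n) = C(2n, n) / (n+1).
C(12, 6) = 924
C(6) = 924 / 7 = 132


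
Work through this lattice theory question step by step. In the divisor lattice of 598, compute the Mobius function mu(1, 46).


In a divisor lattice, mu(a,b) = mu(b/a) where mu is the classical Mobius function.
b/a = 46/1 = 46
Prime factorization of 46: primes [2, 23]
46 is squarefree with 2 prime factor(s), so mu(46) = (-1)^2 = 1


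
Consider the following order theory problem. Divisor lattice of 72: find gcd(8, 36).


In a divisor lattice, meet = gcd (greatest common divisor).
By Euclidean algorithm or factoring: gcd(8,36) = 4


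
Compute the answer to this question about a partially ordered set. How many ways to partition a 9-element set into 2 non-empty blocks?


S(n,k) = k*S(n-1,k) + S(n-1,k-1).
S(8,2) = 127, S(8,1) = 1
S(9,2) = 2*127 + 1 = 254 + 1
S(9,2) = 255


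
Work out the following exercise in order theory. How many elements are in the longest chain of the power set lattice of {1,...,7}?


A chain is a totally ordered subset; we count the number of elements in a maximum chain.
Compute, for each element x, the size of the longest chain ending at x:
  {}: 1
  {1}: 2
  {2}: 2
  {3}: 2
  {4}: 2
  {5}: 2
  ...
A maximum chain: {} < {1} < {1,2} < {1,2,3} < {1,2,3,4} < {1,2,3,4,5} < {1,2,3,4,5,6} < {1,2,3,4,5,6,7}
Number of elements in the longest chain: 8


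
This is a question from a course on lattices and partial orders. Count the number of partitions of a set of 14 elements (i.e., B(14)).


B(n) = number of set partitions of an n-element set.
B(n) satisfies the recurrence: B(n+1) = sum_k C(n,k)*B(k).
B(14) = 190899322


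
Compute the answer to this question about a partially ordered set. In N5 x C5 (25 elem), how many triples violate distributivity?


Distributive law: a ^ (b v c) = (a ^ b) v (a ^ c).
Check all 25^3 = 15625 ordered triples (a,b,c).
  e.g. a=(b,0), b=(a,0), c=(c,0): lhs=(b,0) != rhs=(a,0)
  e.g. a=(b,0), b=(a,0), c=(c,1): lhs=(b,0) != rhs=(a,0)
Total violating triples: 250


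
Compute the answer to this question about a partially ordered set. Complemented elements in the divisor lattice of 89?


An element a is complemented if some b has a meet b = bottom, a join b = top.
a is complemented iff gcd(a, n/a)=1, i.e. a is a unitary divisor of 89.
Complemented elements: 1, 89
Count: 2


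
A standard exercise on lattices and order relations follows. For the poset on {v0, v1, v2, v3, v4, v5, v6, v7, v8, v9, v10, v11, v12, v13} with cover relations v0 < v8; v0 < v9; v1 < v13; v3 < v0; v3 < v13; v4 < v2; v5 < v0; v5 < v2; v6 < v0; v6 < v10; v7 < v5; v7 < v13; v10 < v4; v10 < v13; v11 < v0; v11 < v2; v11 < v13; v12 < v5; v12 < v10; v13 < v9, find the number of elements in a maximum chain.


A chain is a totally ordered subset; we count the number of elements in a maximum chain.
Compute, for each element x, the size of the longest chain ending at x:
  v1: 1
  v3: 1
  v6: 1
  v7: 1
  v11: 1
  v12: 1
  ...
A maximum chain: v6 < v10 < v4 < v2
Number of elements in the longest chain: 4


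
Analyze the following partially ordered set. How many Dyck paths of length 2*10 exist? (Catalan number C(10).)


C(n) = C(2n, n) / (n+1).
C(20, 10) = 184756
C(10) = 184756 / 11 = 16796


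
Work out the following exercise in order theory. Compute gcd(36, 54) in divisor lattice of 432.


In a divisor lattice, meet = gcd (greatest common divisor).
By Euclidean algorithm or factoring: gcd(36,54) = 18


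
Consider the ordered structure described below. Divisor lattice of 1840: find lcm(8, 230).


In a divisor lattice, join = lcm (least common multiple).
gcd(8,230) = 2
lcm(8,230) = 8*230/gcd = 1840/2 = 920


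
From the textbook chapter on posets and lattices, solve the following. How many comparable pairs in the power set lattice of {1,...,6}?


A comparable pair {a,b} has a < b or b < a in the order.
Count unordered pairs where one element is strictly below the other.
Examples: {{},{1}}, {{},{2}}, {{},{3}}, {{},{4}}, ...
Total comparable pairs: 665


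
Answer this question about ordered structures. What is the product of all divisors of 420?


Divisors of 420: [1, 2, 3, 4, 5, 6, 7, 10, 12, 14, 15, 20, 21, 28, 30, 35, 42, 60, 70, 84, 105, 140, 210, 420]
Product = n^(d(n)/2) = 420^(24/2)
Product = 30129469486639681536000000000000


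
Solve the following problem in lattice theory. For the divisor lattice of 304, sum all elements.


sigma(n) = sum of divisors.
Divisors of 304: [1, 2, 4, 8, 16, 19, 38, 76, 152, 304]
Sum = 620


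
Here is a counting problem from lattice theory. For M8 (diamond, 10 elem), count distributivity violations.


Distributive law: a ^ (b v c) = (a ^ b) v (a ^ c).
Check all 10^3 = 1000 ordered triples (a,b,c).
  e.g. a=a1, b=a2, c=a3: lhs=a1 != rhs=0
  e.g. a=a1, b=a2, c=a4: lhs=a1 != rhs=0
Total violating triples: 336


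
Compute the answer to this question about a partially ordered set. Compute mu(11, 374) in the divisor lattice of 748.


In a divisor lattice, mu(a,b) = mu(b/a) where mu is the classical Mobius function.
b/a = 374/11 = 34
Prime factorization of 34: primes [2, 17]
34 is squarefree with 2 prime factor(s), so mu(34) = (-1)^2 = 1


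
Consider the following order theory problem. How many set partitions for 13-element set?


B(n) = number of set partitions of an n-element set.
B(n) satisfies the recurrence: B(n+1) = sum_k C(n,k)*B(k).
B(13) = 27644437


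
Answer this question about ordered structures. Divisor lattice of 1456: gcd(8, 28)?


Meet=gcd.
gcd(8,28)=4


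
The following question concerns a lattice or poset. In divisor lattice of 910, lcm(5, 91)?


Join=lcm.
gcd(5,91)=1
lcm=455


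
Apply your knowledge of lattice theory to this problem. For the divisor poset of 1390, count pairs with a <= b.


The order relation is {(a,b) : a <= b}, reflexive so it includes (a,a).
Examples: (1,1), (1,10), (1,139), (1,1390), (1,2), ...
Total ordered pairs: 27


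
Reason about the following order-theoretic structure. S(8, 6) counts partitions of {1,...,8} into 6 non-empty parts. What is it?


S(n,k) = k*S(n-1,k) + S(n-1,k-1).
S(7,6) = 21, S(7,5) = 140
S(8,6) = 6*21 + 140 = 126 + 140
S(8,6) = 266


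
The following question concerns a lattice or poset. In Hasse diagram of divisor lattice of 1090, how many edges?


A cover relation a -< b holds when a < b with no c strictly between.
Cover relations:
  1 -< 2
  1 -< 5
  1 -< 109
  2 -< 10
  2 -< 218
  5 -< 10
  5 -< 545
  10 -< 1090
  ...4 more
Total: 12


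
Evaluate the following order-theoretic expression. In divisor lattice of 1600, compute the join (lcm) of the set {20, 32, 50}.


In a divisor lattice, join = lcm (least common multiple).
Compute lcm iteratively: start with first element, then lcm(current, next).
Elements: [20, 32, 50]
lcm(20,32) = 160
lcm(160,50) = 800
Final lcm = 800


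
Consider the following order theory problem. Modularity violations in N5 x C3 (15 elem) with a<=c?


Modular law: if a <= c then a v (b ^ c) = (a v b) ^ c.
Check all triples (a,b,c) with a <= c among 15 elements.
  e.g. a=(a,0), b=(c,0), c=(b,0): lhs=(a,0) != rhs=(b,0)
  e.g. a=(a,0), b=(c,1), c=(b,0): lhs=(a,0) != rhs=(b,0)
Total violating triples: 18


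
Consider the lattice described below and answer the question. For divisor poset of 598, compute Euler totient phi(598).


phi(n) = n * prod_{p|n} (1 - 1/p).
Prime divisors of 598: [2, 13, 23]
phi(598) = 598 * (1 - 1/2) * (1 - 1/13) * (1 - 1/23)
phi(598) = 264


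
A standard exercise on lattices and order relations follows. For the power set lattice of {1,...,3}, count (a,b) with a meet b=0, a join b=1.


Complement pair (a,b): a meet b = bottom, a join b = top.
Here: A intersect B = {} and A union B = {1,...,3}.
Pairs found: ({},{1,2,3}), ({1},{2,3}), ({2},{1,3}), ({3},{1,2}), ... (4 more)
Total ordered pairs: 8


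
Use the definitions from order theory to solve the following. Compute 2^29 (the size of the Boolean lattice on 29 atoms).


Power set = 2^n.
2^29 = 536870912


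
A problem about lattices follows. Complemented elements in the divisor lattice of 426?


An element a is complemented if some b has a meet b = bottom, a join b = top.
a is complemented iff gcd(a, n/a)=1, i.e. a is a unitary divisor of 426.
Complemented elements: 1, 2, 3, 6, 71, 142, ... (2 more)
Count: 8


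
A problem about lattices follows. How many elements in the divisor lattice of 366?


Divisors of 366: [1, 2, 3, 6, 61, 122, 183, 366]
Count: 8


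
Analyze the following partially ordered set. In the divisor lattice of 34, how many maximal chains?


A maximal chain goes from the minimum element to a maximal element via cover relations.
Counting all min-to-max paths in the cover graph.
Total maximal chains: 2


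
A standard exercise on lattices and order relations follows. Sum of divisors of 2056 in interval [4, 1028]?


Interval [4,1028] in divisors of 2056: [4, 1028]
Sum = 1032


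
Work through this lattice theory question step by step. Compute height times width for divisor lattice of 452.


Height = length of longest chain minus 1; width = size of largest antichain.
A maximum chain: 1 | 113 | 226 | 452  (height 3).
A maximum antichain: {2, 113}  (width 2).
Product = 3 * 2 = 6


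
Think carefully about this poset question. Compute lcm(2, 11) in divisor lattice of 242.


In a divisor lattice, join = lcm (least common multiple).
gcd(2,11) = 1
lcm(2,11) = 2*11/gcd = 22/1 = 22


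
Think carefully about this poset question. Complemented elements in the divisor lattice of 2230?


An element a is complemented if some b has a meet b = bottom, a join b = top.
a is complemented iff gcd(a, n/a)=1, i.e. a is a unitary divisor of 2230.
Complemented elements: 1, 2, 5, 10, 223, 446, ... (2 more)
Count: 8


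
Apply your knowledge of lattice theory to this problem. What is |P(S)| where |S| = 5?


Power set = 2^n.
2^5 = 32


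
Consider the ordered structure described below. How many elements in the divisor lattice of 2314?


Divisors of 2314: [1, 2, 13, 26, 89, 178, 1157, 2314]
Count: 8


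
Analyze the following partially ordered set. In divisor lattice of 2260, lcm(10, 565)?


Join=lcm.
gcd(10,565)=5
lcm=1130


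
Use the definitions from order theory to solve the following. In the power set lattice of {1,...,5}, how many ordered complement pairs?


Complement pair (a,b): a meet b = bottom, a join b = top.
Here: A intersect B = {} and A union B = {1,...,5}.
Pairs found: ({},{1,2,3,4,5}), ({1},{2,3,4,5}), ({2},{1,3,4,5}), ({3},{1,2,4,5}), ... (28 more)
Total ordered pairs: 32


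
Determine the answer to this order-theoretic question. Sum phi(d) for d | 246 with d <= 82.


Divisors of 246 up to 82: [1, 2, 3, 6, 41, 82]
phi values: [1, 1, 2, 2, 40, 40]
Sum = 86


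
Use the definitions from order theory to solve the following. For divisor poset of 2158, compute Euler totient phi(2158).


phi(n) = n * prod_{p|n} (1 - 1/p).
Prime divisors of 2158: [2, 13, 83]
phi(2158) = 2158 * (1 - 1/2) * (1 - 1/13) * (1 - 1/83)
phi(2158) = 984


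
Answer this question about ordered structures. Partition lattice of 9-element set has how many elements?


B(n) = number of set partitions of an n-element set.
B(n) satisfies the recurrence: B(n+1) = sum_k C(n,k)*B(k).
B(9) = 21147


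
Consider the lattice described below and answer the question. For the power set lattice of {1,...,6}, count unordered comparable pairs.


A comparable pair {a,b} has a < b or b < a in the order.
Count unordered pairs where one element is strictly below the other.
Examples: {{},{1}}, {{},{2}}, {{},{3}}, {{},{4}}, ...
Total comparable pairs: 665


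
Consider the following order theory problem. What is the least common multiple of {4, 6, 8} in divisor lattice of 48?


In a divisor lattice, join = lcm (least common multiple).
Compute lcm iteratively: start with first element, then lcm(current, next).
Elements: [4, 6, 8]
lcm(4,6) = 12
lcm(12,8) = 24
Final lcm = 24


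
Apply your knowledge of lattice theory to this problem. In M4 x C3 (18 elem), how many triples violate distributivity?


Distributive law: a ^ (b v c) = (a ^ b) v (a ^ c).
Check all 18^3 = 5832 ordered triples (a,b,c).
  e.g. a=(a1,0), b=(a2,0), c=(a3,0): lhs=(a1,0) != rhs=(0,0)
  e.g. a=(a1,0), b=(a2,0), c=(a3,1): lhs=(a1,0) != rhs=(0,0)
Total violating triples: 648


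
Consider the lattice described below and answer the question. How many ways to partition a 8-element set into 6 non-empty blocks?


S(n,k) = k*S(n-1,k) + S(n-1,k-1).
S(7,6) = 21, S(7,5) = 140
S(8,6) = 6*21 + 140 = 126 + 140
S(8,6) = 266


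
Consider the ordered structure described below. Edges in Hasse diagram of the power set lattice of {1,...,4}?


A cover relation a -< b holds when a < b with no c strictly between.
Cover relations:
  {} -< {1}
  {} -< {2}
  {} -< {3}
  {} -< {4}
  {1} -< {1,2}
  {1} -< {1,3}
  {1} -< {1,4}
  {2} -< {1,2}
  ...24 more
Total: 32


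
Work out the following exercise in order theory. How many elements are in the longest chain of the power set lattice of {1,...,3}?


A chain is a totally ordered subset; we count the number of elements in a maximum chain.
Compute, for each element x, the size of the longest chain ending at x:
  {}: 1
  {1}: 2
  {2}: 2
  {3}: 2
  {1,2}: 3
  {1,3}: 3
  ...
A maximum chain: {} < {1} < {1,2} < {1,2,3}
Number of elements in the longest chain: 4
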